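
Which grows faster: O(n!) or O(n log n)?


linearithmic grows slower than factorial
O(n log n) is asymptotically smaller; O(n!) grows faster


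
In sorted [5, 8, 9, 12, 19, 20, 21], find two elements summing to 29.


Two pointers: lo=0, hi=6
Found pair: (8, 21) summing to 29


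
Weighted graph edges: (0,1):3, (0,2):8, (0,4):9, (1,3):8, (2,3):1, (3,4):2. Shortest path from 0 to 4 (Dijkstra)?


Dijkstra from 0:
Distances: {0: 0, 1: 3, 2: 8, 3: 9, 4: 9}
Shortest distance to 4 = 9, path = [0, 4]


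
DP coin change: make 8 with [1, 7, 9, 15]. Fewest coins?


dp[0]=0; dp[i]=1+min(dp[i-c] for c in coins)
...dp[3]=3, dp[4]=4, dp[5]=5, dp[6]=6, dp[7]=1, dp[8]=2
Minimum coins for 8 = 2


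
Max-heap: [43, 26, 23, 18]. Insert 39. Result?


Append 39: [43, 26, 23, 18, 39]
Bubble up: swap idx 4(39) with idx 1(26)
Result: [43, 39, 23, 18, 26]


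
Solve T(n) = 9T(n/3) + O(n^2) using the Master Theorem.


a=9, b=3, c=2. log_3(9)=2 = c=2. Case 2: O(n^c log n) = O(n^2 log n)
Complexity: O(n^2 log n)


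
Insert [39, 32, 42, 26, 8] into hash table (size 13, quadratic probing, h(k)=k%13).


Insertions: 39->slot 0; 32->slot 6; 42->slot 3; 26->slot 1; 8->slot 8
Table: [39, 26, None, 42, None, None, 32, None, 8, None, None, None, None]


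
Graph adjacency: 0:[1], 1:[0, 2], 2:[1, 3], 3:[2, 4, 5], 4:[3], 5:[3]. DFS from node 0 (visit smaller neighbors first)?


DFS stack-based: start with [0]
Visit order: [0, 1, 2, 3, 4, 5]


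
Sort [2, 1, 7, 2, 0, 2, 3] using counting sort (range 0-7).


Count array: [1, 1, 3, 1, 0, 0, 0, 1]
Reconstruct: [0, 1, 2, 2, 2, 3, 7]


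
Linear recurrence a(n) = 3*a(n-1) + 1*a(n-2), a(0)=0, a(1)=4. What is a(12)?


Build bottom-up:
...a(10)=171348, a(11)=565924, a(12)=3*565924+1*171348=1869120


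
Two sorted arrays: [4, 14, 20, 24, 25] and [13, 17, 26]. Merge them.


Compare heads, take smaller each step.
Merged: [4, 13, 14, 17, 20, 24, 25, 26]


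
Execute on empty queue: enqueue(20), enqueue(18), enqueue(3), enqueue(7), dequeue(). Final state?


enqueue(20) -> [20]
enqueue(18) -> [20, 18]
enqueue(3) -> [20, 18, 3]
enqueue(7) -> [20, 18, 3, 7]
dequeue() returns 20 -> [18, 3, 7]
Final queue (front to back): [18, 3, 7]


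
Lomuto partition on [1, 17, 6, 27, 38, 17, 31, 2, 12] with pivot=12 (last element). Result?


Elements <= 12 go left of pivot.
Result: [1, 6, 2, 12, 38, 17, 31, 17, 27], pivot at index 3


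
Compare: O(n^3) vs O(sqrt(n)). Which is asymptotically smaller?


sublinear grows slower than cubic
O(sqrt(n)) is asymptotically smaller; O(n^3) grows faster


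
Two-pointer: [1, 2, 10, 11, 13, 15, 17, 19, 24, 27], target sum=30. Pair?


Two pointers: lo=0, hi=9
Found pair: (11, 19) summing to 30


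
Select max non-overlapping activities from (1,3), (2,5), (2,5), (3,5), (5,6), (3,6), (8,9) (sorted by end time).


Greedy: pick earliest-ending, then skip overlaps.
Selected (4 activities): [(1, 3), (3, 5), (5, 6), (8, 9)]


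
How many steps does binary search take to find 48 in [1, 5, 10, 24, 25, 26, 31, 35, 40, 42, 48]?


Search for 48:
[0,10] mid=5 arr[5]=26
[6,10] mid=8 arr[8]=40
[9,10] mid=9 arr[9]=42
[10,10] mid=10 arr[10]=48
Total: 4 comparisons


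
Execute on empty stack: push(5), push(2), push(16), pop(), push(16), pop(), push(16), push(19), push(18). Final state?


push(5) -> [5]
push(2) -> [5, 2]
push(16) -> [5, 2, 16]
pop() returns 16 -> [5, 2]
push(16) -> [5, 2, 16]
pop() returns 16 -> [5, 2]
push(16) -> [5, 2, 16]
push(19) -> [5, 2, 16, 19]
push(18) -> [5, 2, 16, 19, 18]
Final stack (bottom to top): [5, 2, 16, 19, 18]


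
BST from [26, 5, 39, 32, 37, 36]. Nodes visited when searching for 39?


BST root = 26
Search for 39: compare at each node
Path: [26, 39]


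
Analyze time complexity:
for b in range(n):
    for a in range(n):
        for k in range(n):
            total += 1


Per nesting level: O(n) * O(n) * O(n) = O(n^3)
Complexity: O(n^3)


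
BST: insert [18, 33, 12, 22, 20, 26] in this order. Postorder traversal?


Root = 18; build tree by BST insertion.
Postorder traversal: [12, 20, 26, 22, 33, 18]


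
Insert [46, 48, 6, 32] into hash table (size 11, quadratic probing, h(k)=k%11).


Insertions: 46->slot 2; 48->slot 4; 6->slot 6; 32->slot 10
Table: [None, None, 46, None, 48, None, 6, None, None, None, 32]


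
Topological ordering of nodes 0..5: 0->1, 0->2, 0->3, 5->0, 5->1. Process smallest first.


Kahn's algorithm, process smallest node first
Order: [4, 5, 0, 1, 2, 3]


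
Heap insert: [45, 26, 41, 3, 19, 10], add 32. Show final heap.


Append 32: [45, 26, 41, 3, 19, 10, 32]
Bubble up: no swaps needed
Result: [45, 26, 41, 3, 19, 10, 32]


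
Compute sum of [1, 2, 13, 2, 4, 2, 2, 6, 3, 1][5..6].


Prefix sums: [0, 1, 3, 16, 18, 22, 24, 26, 32, 35, 36]
Sum[5..6] = prefix[7] - prefix[5] = 26 - 22 = 4


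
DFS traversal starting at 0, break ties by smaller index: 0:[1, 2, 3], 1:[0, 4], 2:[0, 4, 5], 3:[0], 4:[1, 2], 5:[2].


DFS stack-based: start with [0]
Visit order: [0, 1, 4, 2, 5, 3]


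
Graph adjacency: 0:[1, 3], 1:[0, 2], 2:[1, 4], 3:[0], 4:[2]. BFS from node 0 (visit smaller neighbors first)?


BFS queue: start with [0]
Visit order: [0, 1, 3, 2, 4]


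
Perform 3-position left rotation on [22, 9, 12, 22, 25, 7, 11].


Left rotate by 3: [22, 25, 7, 11, 22, 9, 12]


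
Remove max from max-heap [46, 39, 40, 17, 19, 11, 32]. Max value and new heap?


Max = 46
Replace root with last, heapify down
Resulting heap: [40, 39, 32, 17, 19, 11]


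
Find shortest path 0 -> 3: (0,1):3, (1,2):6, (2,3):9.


Dijkstra from 0:
Distances: {0: 0, 1: 3, 2: 9, 3: 18}
Shortest distance to 3 = 18, path = [0, 1, 2, 3]


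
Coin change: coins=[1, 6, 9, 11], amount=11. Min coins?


dp[0]=0; dp[i]=1+min(dp[i-c] for c in coins)
...dp[6]=1, dp[7]=2, dp[8]=3, dp[9]=1, dp[10]=2, dp[11]=1
Minimum coins for 11 = 1


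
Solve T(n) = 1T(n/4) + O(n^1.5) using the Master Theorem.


a=1, b=4, c=1.5. log_4(1)=0 < c=1.5. Case 3: O(n^c) = O(n^1.500)
Complexity: O(n^1.500)


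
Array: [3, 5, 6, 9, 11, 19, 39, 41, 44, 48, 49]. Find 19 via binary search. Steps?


Search for 19:
[0,10] mid=5 arr[5]=19
Total: 1 comparisons


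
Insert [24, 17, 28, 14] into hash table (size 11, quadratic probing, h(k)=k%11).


Insertions: 24->slot 2; 17->slot 6; 28->slot 7; 14->slot 3
Table: [None, None, 24, 14, None, None, 17, 28, None, None, None]


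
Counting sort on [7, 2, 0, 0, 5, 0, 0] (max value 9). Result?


Count array: [4, 0, 1, 0, 0, 1, 0, 1, 0, 0]
Reconstruct: [0, 0, 0, 0, 2, 5, 7]


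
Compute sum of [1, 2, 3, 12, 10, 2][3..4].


Prefix sums: [0, 1, 3, 6, 18, 28, 30]
Sum[3..4] = prefix[5] - prefix[3] = 28 - 6 = 22


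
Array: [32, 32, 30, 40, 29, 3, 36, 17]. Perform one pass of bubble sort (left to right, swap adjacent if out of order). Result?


After one pass: [32, 30, 32, 29, 3, 36, 17, 40]


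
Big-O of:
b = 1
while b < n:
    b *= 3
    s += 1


Per nesting level: O(log n) = O(log n)
Complexity: O(log n)


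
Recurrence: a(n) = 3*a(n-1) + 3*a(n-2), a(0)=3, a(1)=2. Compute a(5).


Build bottom-up:
...a(3)=51, a(4)=198, a(5)=3*198+3*51=747


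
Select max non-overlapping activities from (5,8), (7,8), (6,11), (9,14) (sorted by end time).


Greedy: pick earliest-ending, then skip overlaps.
Selected (2 activities): [(5, 8), (9, 14)]


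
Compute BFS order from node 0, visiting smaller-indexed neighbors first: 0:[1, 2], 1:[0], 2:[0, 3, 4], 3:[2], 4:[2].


BFS queue: start with [0]
Visit order: [0, 1, 2, 3, 4]


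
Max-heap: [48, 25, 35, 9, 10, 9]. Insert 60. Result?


Append 60: [48, 25, 35, 9, 10, 9, 60]
Bubble up: swap idx 6(60) with idx 2(35); swap idx 2(60) with idx 0(48)
Result: [60, 25, 48, 9, 10, 9, 35]


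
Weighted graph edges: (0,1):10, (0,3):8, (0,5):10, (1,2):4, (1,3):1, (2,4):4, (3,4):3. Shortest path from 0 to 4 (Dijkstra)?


Dijkstra from 0:
Distances: {0: 0, 1: 9, 2: 13, 3: 8, 4: 11, 5: 10}
Shortest distance to 4 = 11, path = [0, 3, 4]


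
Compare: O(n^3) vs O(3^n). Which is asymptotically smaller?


cubic grows slower than exponential (base 3)
O(n^3) is asymptotically smaller; O(3^n) grows faster


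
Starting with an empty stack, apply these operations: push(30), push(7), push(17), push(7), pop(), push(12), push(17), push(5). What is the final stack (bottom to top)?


push(30) -> [30]
push(7) -> [30, 7]
push(17) -> [30, 7, 17]
push(7) -> [30, 7, 17, 7]
pop() returns 7 -> [30, 7, 17]
push(12) -> [30, 7, 17, 12]
push(17) -> [30, 7, 17, 12, 17]
push(5) -> [30, 7, 17, 12, 17, 5]
Final stack (bottom to top): [30, 7, 17, 12, 17, 5]


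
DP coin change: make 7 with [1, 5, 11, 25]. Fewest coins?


dp[0]=0; dp[i]=1+min(dp[i-c] for c in coins)
...dp[2]=2, dp[3]=3, dp[4]=4, dp[5]=1, dp[6]=2, dp[7]=3
Minimum coins for 7 = 3


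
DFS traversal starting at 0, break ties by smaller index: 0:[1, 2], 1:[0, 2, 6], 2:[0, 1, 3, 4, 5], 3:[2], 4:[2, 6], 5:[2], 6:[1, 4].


DFS stack-based: start with [0]
Visit order: [0, 1, 2, 3, 4, 6, 5]


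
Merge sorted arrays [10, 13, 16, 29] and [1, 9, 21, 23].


Compare heads, take smaller each step.
Merged: [1, 9, 10, 13, 16, 21, 23, 29]


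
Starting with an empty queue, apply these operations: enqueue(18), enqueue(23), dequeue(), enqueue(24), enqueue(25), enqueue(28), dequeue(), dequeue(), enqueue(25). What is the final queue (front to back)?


enqueue(18) -> [18]
enqueue(23) -> [18, 23]
dequeue() returns 18 -> [23]
enqueue(24) -> [23, 24]
enqueue(25) -> [23, 24, 25]
enqueue(28) -> [23, 24, 25, 28]
dequeue() returns 23 -> [24, 25, 28]
dequeue() returns 24 -> [25, 28]
enqueue(25) -> [25, 28, 25]
Final queue (front to back): [25, 28, 25]


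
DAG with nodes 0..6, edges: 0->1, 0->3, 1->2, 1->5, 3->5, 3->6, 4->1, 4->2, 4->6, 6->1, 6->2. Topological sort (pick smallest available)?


Kahn's algorithm, process smallest node first
Order: [0, 3, 4, 6, 1, 2, 5]


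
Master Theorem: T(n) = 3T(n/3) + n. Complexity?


a=3, b=3, c=1. log_3(3)=1 = c=1. Case 2: O(n^c log n) = O(n log n)
Complexity: O(n log n)


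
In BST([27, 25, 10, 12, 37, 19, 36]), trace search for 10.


BST root = 27
Search for 10: compare at each node
Path: [27, 25, 10]


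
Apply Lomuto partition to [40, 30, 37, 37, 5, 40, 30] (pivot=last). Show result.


Elements <= 30 go left of pivot.
Result: [30, 5, 30, 37, 40, 40, 37], pivot at index 2


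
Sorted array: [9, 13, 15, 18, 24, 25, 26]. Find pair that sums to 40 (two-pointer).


Two pointers: lo=0, hi=6
Found pair: (15, 25) summing to 40


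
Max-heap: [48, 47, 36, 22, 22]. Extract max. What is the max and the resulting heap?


Max = 48
Replace root with last, heapify down
Resulting heap: [47, 22, 36, 22]


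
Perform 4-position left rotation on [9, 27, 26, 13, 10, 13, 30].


Left rotate by 4: [10, 13, 30, 9, 27, 26, 13]


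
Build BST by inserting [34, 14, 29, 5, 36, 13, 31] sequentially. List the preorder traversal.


Root = 34; build tree by BST insertion.
Preorder traversal: [34, 14, 5, 13, 29, 31, 36]


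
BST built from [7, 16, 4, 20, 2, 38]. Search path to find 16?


BST root = 7
Search for 16: compare at each node
Path: [7, 16]


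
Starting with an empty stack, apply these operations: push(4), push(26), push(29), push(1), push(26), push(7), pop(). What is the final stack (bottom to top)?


push(4) -> [4]
push(26) -> [4, 26]
push(29) -> [4, 26, 29]
push(1) -> [4, 26, 29, 1]
push(26) -> [4, 26, 29, 1, 26]
push(7) -> [4, 26, 29, 1, 26, 7]
pop() returns 7 -> [4, 26, 29, 1, 26]
Final stack (bottom to top): [4, 26, 29, 1, 26]


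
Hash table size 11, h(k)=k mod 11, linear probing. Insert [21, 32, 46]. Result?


Insertions: 21->slot 10; 32->slot 0; 46->slot 2
Table: [32, None, 46, None, None, None, None, None, None, None, 21]


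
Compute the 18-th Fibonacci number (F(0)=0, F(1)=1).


F(n)=F(n-1)+F(n-2)
...F(16)=987, F(17)=1597, F(18)=2584


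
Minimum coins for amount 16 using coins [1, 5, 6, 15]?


dp[0]=0; dp[i]=1+min(dp[i-c] for c in coins)
...dp[11]=2, dp[12]=2, dp[13]=3, dp[14]=4, dp[15]=1, dp[16]=2
Minimum coins for 16 = 2


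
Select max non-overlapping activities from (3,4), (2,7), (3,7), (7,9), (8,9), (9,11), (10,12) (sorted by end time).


Greedy: pick earliest-ending, then skip overlaps.
Selected (3 activities): [(3, 4), (7, 9), (9, 11)]


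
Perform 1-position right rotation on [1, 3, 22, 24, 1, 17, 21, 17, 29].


Right rotate by 1: [29, 1, 3, 22, 24, 1, 17, 21, 17]


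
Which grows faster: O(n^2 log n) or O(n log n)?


linearithmic grows slower than n^2 log n
O(n log n) is asymptotically smaller; O(n^2 log n) grows faster


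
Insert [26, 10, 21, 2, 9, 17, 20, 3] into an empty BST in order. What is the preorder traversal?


Root = 26; build tree by BST insertion.
Preorder traversal: [26, 10, 2, 9, 3, 21, 17, 20]


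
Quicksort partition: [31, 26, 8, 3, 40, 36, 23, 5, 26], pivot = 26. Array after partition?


Elements <= 26 go left of pivot.
Result: [26, 8, 3, 23, 5, 26, 31, 40, 36], pivot at index 5


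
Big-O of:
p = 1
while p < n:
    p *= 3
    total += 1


Per nesting level: O(log n) = O(log n)
Complexity: O(log n)


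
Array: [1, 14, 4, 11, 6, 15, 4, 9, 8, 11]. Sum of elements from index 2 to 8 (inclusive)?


Prefix sums: [0, 1, 15, 19, 30, 36, 51, 55, 64, 72, 83]
Sum[2..8] = prefix[9] - prefix[2] = 72 - 15 = 57


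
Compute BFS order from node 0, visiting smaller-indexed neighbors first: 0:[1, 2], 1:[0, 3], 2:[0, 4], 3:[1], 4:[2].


BFS queue: start with [0]
Visit order: [0, 1, 2, 3, 4]


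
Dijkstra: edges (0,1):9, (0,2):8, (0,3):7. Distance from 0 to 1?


Dijkstra from 0:
Distances: {0: 0, 1: 9, 2: 8, 3: 7}
Shortest distance to 1 = 9, path = [0, 1]


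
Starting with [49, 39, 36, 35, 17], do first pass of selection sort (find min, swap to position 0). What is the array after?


After one pass: [17, 39, 36, 35, 49]


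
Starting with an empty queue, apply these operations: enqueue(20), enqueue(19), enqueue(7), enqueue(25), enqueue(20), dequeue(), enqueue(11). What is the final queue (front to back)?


enqueue(20) -> [20]
enqueue(19) -> [20, 19]
enqueue(7) -> [20, 19, 7]
enqueue(25) -> [20, 19, 7, 25]
enqueue(20) -> [20, 19, 7, 25, 20]
dequeue() returns 20 -> [19, 7, 25, 20]
enqueue(11) -> [19, 7, 25, 20, 11]
Final queue (front to back): [19, 7, 25, 20, 11]


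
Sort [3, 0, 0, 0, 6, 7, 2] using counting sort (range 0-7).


Count array: [3, 0, 1, 1, 0, 0, 1, 1]
Reconstruct: [0, 0, 0, 2, 3, 6, 7]


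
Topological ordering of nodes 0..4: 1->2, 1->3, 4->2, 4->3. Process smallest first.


Kahn's algorithm, process smallest node first
Order: [0, 1, 4, 2, 3]


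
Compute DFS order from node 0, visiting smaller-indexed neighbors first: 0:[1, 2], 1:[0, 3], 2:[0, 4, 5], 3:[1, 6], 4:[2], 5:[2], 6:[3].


DFS stack-based: start with [0]
Visit order: [0, 1, 3, 6, 2, 4, 5]


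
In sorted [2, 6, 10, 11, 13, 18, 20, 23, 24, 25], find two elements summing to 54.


Two pointers: lo=0, hi=9
No pair sums to 54


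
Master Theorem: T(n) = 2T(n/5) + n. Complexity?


a=2, b=5, c=1. log_5(2)=0.431 < c=1. Case 3: O(n^c) = O(n)
Complexity: O(n)


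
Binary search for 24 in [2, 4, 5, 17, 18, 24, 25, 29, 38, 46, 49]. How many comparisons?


Search for 24:
[0,10] mid=5 arr[5]=24
Total: 1 comparisons


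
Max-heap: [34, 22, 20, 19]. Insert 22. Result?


Append 22: [34, 22, 20, 19, 22]
Bubble up: no swaps needed
Result: [34, 22, 20, 19, 22]


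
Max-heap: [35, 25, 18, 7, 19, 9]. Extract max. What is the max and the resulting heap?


Max = 35
Replace root with last, heapify down
Resulting heap: [25, 19, 18, 7, 9]


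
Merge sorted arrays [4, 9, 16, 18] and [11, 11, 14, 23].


Compare heads, take smaller each step.
Merged: [4, 9, 11, 11, 14, 16, 18, 23]


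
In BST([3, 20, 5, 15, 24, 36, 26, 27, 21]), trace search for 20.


BST root = 3
Search for 20: compare at each node
Path: [3, 20]


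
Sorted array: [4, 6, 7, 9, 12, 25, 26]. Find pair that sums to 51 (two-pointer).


Two pointers: lo=0, hi=6
Found pair: (25, 26) summing to 51


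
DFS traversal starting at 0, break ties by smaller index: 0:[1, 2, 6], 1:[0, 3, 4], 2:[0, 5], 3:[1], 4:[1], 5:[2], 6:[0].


DFS stack-based: start with [0]
Visit order: [0, 1, 3, 4, 2, 5, 6]


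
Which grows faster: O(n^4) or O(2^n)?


quartic grows slower than exponential
O(n^4) is asymptotically smaller; O(2^n) grows faster


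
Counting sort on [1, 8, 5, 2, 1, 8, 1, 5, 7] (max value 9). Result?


Count array: [0, 3, 1, 0, 0, 2, 0, 1, 2, 0]
Reconstruct: [1, 1, 1, 2, 5, 5, 7, 8, 8]


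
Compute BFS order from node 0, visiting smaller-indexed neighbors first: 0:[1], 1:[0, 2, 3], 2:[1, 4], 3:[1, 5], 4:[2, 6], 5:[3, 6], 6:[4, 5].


BFS queue: start with [0]
Visit order: [0, 1, 2, 3, 4, 5, 6]


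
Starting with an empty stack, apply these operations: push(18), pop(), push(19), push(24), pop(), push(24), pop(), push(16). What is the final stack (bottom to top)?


push(18) -> [18]
pop() returns 18 -> []
push(19) -> [19]
push(24) -> [19, 24]
pop() returns 24 -> [19]
push(24) -> [19, 24]
pop() returns 24 -> [19]
push(16) -> [19, 16]
Final stack (bottom to top): [19, 16]


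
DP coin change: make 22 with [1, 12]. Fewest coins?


dp[0]=0; dp[i]=1+min(dp[i-c] for c in coins)
...dp[17]=6, dp[18]=7, dp[19]=8, dp[20]=9, dp[21]=10, dp[22]=11
Minimum coins for 22 = 11


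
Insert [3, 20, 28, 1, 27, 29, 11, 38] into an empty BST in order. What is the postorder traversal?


Root = 3; build tree by BST insertion.
Postorder traversal: [1, 11, 27, 38, 29, 28, 20, 3]


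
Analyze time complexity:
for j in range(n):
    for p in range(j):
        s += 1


Per nesting level: O(n) * O(n) [triangular over j] = O(n^2)
Complexity: O(n^2)


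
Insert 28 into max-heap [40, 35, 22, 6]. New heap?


Append 28: [40, 35, 22, 6, 28]
Bubble up: no swaps needed
Result: [40, 35, 22, 6, 28]


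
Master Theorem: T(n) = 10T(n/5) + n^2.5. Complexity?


a=10, b=5, c=2.5. log_5(10)=1.431 < c=2.5. Case 3: O(n^c) = O(n^2.500)
Complexity: O(n^2.500)


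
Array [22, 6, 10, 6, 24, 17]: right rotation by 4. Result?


Right rotate by 4: [10, 6, 24, 17, 22, 6]


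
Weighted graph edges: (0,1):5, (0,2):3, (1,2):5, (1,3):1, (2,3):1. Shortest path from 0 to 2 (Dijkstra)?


Dijkstra from 0:
Distances: {0: 0, 1: 5, 2: 3, 3: 4}
Shortest distance to 2 = 3, path = [0, 2]


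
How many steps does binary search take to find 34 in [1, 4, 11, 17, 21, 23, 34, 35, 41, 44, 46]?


Search for 34:
[0,10] mid=5 arr[5]=23
[6,10] mid=8 arr[8]=41
[6,7] mid=6 arr[6]=34
Total: 3 comparisons


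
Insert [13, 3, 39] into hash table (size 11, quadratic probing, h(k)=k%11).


Insertions: 13->slot 2; 3->slot 3; 39->slot 6
Table: [None, None, 13, 3, None, None, 39, None, None, None, None]


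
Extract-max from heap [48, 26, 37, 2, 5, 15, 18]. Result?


Max = 48
Replace root with last, heapify down
Resulting heap: [37, 26, 18, 2, 5, 15]


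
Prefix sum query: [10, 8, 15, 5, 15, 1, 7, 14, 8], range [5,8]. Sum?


Prefix sums: [0, 10, 18, 33, 38, 53, 54, 61, 75, 83]
Sum[5..8] = prefix[9] - prefix[5] = 83 - 53 = 30


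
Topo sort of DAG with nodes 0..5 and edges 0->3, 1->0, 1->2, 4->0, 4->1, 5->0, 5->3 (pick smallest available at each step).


Kahn's algorithm, process smallest node first
Order: [4, 1, 2, 5, 0, 3]


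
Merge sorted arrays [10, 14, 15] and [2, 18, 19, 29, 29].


Compare heads, take smaller each step.
Merged: [2, 10, 14, 15, 18, 19, 29, 29]


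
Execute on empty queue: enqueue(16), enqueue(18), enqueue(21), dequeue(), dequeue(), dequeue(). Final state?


enqueue(16) -> [16]
enqueue(18) -> [16, 18]
enqueue(21) -> [16, 18, 21]
dequeue() returns 16 -> [18, 21]
dequeue() returns 18 -> [21]
dequeue() returns 21 -> []
Final queue (front to back): []


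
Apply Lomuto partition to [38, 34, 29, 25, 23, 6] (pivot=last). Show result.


Elements <= 6 go left of pivot.
Result: [6, 34, 29, 25, 23, 38], pivot at index 0


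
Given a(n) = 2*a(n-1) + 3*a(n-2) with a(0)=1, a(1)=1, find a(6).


Build bottom-up:
...a(4)=41, a(5)=121, a(6)=2*121+3*41=365


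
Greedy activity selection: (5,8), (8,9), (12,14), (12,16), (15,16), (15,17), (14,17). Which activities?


Greedy: pick earliest-ending, then skip overlaps.
Selected (4 activities): [(5, 8), (8, 9), (12, 14), (15, 16)]


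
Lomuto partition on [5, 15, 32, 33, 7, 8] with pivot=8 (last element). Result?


Elements <= 8 go left of pivot.
Result: [5, 7, 8, 33, 15, 32], pivot at index 2


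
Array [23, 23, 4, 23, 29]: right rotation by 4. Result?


Right rotate by 4: [23, 4, 23, 29, 23]


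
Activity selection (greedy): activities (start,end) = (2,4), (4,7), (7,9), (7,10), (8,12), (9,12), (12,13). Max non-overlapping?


Greedy: pick earliest-ending, then skip overlaps.
Selected (5 activities): [(2, 4), (4, 7), (7, 9), (9, 12), (12, 13)]


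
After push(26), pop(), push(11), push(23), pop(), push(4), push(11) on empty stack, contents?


push(26) -> [26]
pop() returns 26 -> []
push(11) -> [11]
push(23) -> [11, 23]
pop() returns 23 -> [11]
push(4) -> [11, 4]
push(11) -> [11, 4, 11]
Final stack (bottom to top): [11, 4, 11]


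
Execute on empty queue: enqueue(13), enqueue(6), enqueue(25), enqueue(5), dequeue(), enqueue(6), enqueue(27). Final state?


enqueue(13) -> [13]
enqueue(6) -> [13, 6]
enqueue(25) -> [13, 6, 25]
enqueue(5) -> [13, 6, 25, 5]
dequeue() returns 13 -> [6, 25, 5]
enqueue(6) -> [6, 25, 5, 6]
enqueue(27) -> [6, 25, 5, 6, 27]
Final queue (front to back): [6, 25, 5, 6, 27]


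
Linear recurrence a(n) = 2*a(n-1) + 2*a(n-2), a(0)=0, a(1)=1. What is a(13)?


Build bottom-up:
...a(11)=18272, a(12)=49920, a(13)=2*49920+2*18272=136384


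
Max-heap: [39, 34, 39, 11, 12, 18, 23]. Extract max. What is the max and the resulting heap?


Max = 39
Replace root with last, heapify down
Resulting heap: [39, 34, 23, 11, 12, 18]


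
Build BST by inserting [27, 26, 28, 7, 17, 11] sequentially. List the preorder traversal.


Root = 27; build tree by BST insertion.
Preorder traversal: [27, 26, 7, 17, 11, 28]


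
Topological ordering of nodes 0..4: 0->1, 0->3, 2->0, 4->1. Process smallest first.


Kahn's algorithm, process smallest node first
Order: [2, 0, 3, 4, 1]


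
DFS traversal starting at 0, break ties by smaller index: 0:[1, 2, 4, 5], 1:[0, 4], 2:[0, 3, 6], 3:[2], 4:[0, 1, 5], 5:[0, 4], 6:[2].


DFS stack-based: start with [0]
Visit order: [0, 1, 4, 5, 2, 3, 6]


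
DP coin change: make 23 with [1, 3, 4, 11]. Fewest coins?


dp[0]=0; dp[i]=1+min(dp[i-c] for c in coins)
...dp[18]=3, dp[19]=3, dp[20]=4, dp[21]=4, dp[22]=2, dp[23]=3
Minimum coins for 23 = 3


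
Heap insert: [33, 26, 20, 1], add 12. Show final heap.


Append 12: [33, 26, 20, 1, 12]
Bubble up: no swaps needed
Result: [33, 26, 20, 1, 12]


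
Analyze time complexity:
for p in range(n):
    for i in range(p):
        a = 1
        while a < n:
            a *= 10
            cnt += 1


Per nesting level: O(n) * O(n) [triangular over p] * O(log n) = O(n^2 log n)
Complexity: O(n^2 log n)


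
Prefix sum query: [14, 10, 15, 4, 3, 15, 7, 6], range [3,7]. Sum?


Prefix sums: [0, 14, 24, 39, 43, 46, 61, 68, 74]
Sum[3..7] = prefix[8] - prefix[3] = 74 - 39 = 35


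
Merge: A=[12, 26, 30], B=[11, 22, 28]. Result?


Compare heads, take smaller each step.
Merged: [11, 12, 22, 26, 28, 30]


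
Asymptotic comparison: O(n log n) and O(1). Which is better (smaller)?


constant grows slower than linearithmic
O(1) is asymptotically smaller; O(n log n) grows faster


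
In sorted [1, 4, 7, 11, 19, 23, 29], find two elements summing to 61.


Two pointers: lo=0, hi=6
No pair sums to 61


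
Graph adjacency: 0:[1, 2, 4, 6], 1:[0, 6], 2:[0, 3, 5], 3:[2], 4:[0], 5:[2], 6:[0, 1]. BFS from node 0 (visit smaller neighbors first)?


BFS queue: start with [0]
Visit order: [0, 1, 2, 4, 6, 3, 5]


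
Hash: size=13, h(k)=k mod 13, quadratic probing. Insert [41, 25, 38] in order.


Insertions: 41->slot 2; 25->slot 12; 38->slot 0
Table: [38, None, 41, None, None, None, None, None, None, None, None, None, 25]


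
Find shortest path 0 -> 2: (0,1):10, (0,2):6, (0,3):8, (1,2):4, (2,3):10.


Dijkstra from 0:
Distances: {0: 0, 1: 10, 2: 6, 3: 8}
Shortest distance to 2 = 6, path = [0, 2]


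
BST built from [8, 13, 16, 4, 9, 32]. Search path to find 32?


BST root = 8
Search for 32: compare at each node
Path: [8, 13, 16, 32]


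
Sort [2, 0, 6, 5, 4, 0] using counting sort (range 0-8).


Count array: [2, 0, 1, 0, 1, 1, 1, 0, 0]
Reconstruct: [0, 0, 2, 4, 5, 6]


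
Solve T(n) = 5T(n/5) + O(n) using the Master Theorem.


a=5, b=5, c=1. log_5(5)=1 = c=1. Case 2: O(n^c log n) = O(n log n)
Complexity: O(n log n)


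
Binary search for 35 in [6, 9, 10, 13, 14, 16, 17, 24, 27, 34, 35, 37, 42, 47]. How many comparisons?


Search for 35:
[0,13] mid=6 arr[6]=17
[7,13] mid=10 arr[10]=35
Total: 2 comparisons


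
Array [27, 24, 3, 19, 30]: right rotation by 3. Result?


Right rotate by 3: [3, 19, 30, 27, 24]


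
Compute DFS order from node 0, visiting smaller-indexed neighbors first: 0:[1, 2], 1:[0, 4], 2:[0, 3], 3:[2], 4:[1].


DFS stack-based: start with [0]
Visit order: [0, 1, 4, 2, 3]


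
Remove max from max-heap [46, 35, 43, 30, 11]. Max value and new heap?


Max = 46
Replace root with last, heapify down
Resulting heap: [43, 35, 11, 30]


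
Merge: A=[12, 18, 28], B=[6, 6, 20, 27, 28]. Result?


Compare heads, take smaller each step.
Merged: [6, 6, 12, 18, 20, 27, 28, 28]


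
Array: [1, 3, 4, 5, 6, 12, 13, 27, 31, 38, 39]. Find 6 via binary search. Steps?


Search for 6:
[0,10] mid=5 arr[5]=12
[0,4] mid=2 arr[2]=4
[3,4] mid=3 arr[3]=5
[4,4] mid=4 arr[4]=6
Total: 4 comparisons


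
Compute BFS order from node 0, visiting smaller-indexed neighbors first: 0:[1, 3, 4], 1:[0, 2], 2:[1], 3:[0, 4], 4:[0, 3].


BFS queue: start with [0]
Visit order: [0, 1, 3, 4, 2]


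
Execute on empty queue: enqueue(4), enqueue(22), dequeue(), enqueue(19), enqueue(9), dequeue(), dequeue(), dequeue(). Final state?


enqueue(4) -> [4]
enqueue(22) -> [4, 22]
dequeue() returns 4 -> [22]
enqueue(19) -> [22, 19]
enqueue(9) -> [22, 19, 9]
dequeue() returns 22 -> [19, 9]
dequeue() returns 19 -> [9]
dequeue() returns 9 -> []
Final queue (front to back): []


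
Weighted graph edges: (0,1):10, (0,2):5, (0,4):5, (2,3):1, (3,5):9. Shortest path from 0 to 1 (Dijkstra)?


Dijkstra from 0:
Distances: {0: 0, 1: 10, 2: 5, 3: 6, 4: 5, 5: 15}
Shortest distance to 1 = 10, path = [0, 1]


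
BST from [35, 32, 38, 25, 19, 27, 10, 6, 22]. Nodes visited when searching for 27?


BST root = 35
Search for 27: compare at each node
Path: [35, 32, 25, 27]


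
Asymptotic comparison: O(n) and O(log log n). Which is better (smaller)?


double-logarithmic grows slower than linear
O(log log n) is asymptotically smaller; O(n) grows faster


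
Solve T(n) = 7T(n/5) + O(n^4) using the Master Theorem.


a=7, b=5, c=4. log_5(7)=1.209 < c=4. Case 3: O(n^c) = O(n^4)
Complexity: O(n^4)


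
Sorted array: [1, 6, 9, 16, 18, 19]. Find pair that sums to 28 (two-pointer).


Two pointers: lo=0, hi=5
Found pair: (9, 19) summing to 28


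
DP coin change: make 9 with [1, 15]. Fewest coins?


dp[0]=0; dp[i]=1+min(dp[i-c] for c in coins)
...dp[4]=4, dp[5]=5, dp[6]=6, dp[7]=7, dp[8]=8, dp[9]=9
Minimum coins for 9 = 9


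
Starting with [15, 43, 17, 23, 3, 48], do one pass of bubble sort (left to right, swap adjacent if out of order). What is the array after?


After one pass: [15, 17, 23, 3, 43, 48]


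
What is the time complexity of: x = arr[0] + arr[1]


Analysis: constant-time operation, no loop
Complexity: O(1)


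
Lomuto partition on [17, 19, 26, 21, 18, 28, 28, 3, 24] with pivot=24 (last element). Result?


Elements <= 24 go left of pivot.
Result: [17, 19, 21, 18, 3, 24, 28, 26, 28], pivot at index 5


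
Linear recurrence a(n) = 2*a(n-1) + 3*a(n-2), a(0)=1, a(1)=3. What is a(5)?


Build bottom-up:
...a(3)=27, a(4)=81, a(5)=2*81+3*27=243


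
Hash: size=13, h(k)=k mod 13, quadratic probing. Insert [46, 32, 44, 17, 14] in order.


Insertions: 46->slot 7; 32->slot 6; 44->slot 5; 17->slot 4; 14->slot 1
Table: [None, 14, None, None, 17, 44, 32, 46, None, None, None, None, None]


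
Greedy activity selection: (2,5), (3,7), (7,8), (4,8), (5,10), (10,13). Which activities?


Greedy: pick earliest-ending, then skip overlaps.
Selected (3 activities): [(2, 5), (7, 8), (10, 13)]


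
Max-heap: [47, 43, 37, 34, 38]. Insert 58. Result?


Append 58: [47, 43, 37, 34, 38, 58]
Bubble up: swap idx 5(58) with idx 2(37); swap idx 2(58) with idx 0(47)
Result: [58, 43, 47, 34, 38, 37]


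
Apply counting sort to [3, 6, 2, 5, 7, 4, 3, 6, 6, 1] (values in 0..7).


Count array: [0, 1, 1, 2, 1, 1, 3, 1]
Reconstruct: [1, 2, 3, 3, 4, 5, 6, 6, 6, 7]


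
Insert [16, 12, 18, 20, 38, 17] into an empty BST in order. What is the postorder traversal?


Root = 16; build tree by BST insertion.
Postorder traversal: [12, 17, 38, 20, 18, 16]


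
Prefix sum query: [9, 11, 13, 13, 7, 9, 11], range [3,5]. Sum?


Prefix sums: [0, 9, 20, 33, 46, 53, 62, 73]
Sum[3..5] = prefix[6] - prefix[3] = 62 - 33 = 29


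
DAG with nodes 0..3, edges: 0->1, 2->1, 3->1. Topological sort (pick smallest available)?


Kahn's algorithm, process smallest node first
Order: [0, 2, 3, 1]


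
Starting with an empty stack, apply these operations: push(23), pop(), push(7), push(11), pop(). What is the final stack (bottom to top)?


push(23) -> [23]
pop() returns 23 -> []
push(7) -> [7]
push(11) -> [7, 11]
pop() returns 11 -> [7]
Final stack (bottom to top): [7]


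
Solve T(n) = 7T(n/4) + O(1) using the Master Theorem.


a=7, b=4, c=0. log_4(7)=1.404 > c=0. Case 1: O(n^log_b(a)) = O(n^1.404)
Complexity: O(n^1.404)


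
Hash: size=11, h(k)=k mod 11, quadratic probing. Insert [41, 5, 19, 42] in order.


Insertions: 41->slot 8; 5->slot 5; 19->slot 9; 42->slot 10
Table: [None, None, None, None, None, 5, None, None, 41, 19, 42]


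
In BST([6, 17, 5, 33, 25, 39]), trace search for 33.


BST root = 6
Search for 33: compare at each node
Path: [6, 17, 33]


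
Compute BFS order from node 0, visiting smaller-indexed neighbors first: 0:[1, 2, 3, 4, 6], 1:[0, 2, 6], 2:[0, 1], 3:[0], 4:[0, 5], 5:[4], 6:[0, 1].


BFS queue: start with [0]
Visit order: [0, 1, 2, 3, 4, 6, 5]


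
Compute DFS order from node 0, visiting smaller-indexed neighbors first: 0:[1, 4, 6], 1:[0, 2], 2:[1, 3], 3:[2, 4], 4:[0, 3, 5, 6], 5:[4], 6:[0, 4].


DFS stack-based: start with [0]
Visit order: [0, 1, 2, 3, 4, 5, 6]


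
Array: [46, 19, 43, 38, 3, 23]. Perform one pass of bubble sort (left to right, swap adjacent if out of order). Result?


After one pass: [19, 43, 38, 3, 23, 46]


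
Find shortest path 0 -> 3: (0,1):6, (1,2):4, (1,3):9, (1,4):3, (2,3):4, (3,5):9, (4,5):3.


Dijkstra from 0:
Distances: {0: 0, 1: 6, 2: 10, 3: 14, 4: 9, 5: 12}
Shortest distance to 3 = 14, path = [0, 1, 2, 3]


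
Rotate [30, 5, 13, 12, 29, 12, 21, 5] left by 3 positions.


Left rotate by 3: [12, 29, 12, 21, 5, 30, 5, 13]


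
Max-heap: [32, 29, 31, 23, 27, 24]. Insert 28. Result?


Append 28: [32, 29, 31, 23, 27, 24, 28]
Bubble up: no swaps needed
Result: [32, 29, 31, 23, 27, 24, 28]


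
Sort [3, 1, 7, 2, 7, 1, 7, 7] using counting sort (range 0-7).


Count array: [0, 2, 1, 1, 0, 0, 0, 4]
Reconstruct: [1, 1, 2, 3, 7, 7, 7, 7]


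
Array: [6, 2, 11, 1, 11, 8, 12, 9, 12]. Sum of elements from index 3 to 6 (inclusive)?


Prefix sums: [0, 6, 8, 19, 20, 31, 39, 51, 60, 72]
Sum[3..6] = prefix[7] - prefix[3] = 51 - 19 = 32


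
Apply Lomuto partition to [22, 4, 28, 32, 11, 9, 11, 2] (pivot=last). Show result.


Elements <= 2 go left of pivot.
Result: [2, 4, 28, 32, 11, 9, 11, 22], pivot at index 0


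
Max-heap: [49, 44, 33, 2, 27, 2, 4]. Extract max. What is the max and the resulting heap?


Max = 49
Replace root with last, heapify down
Resulting heap: [44, 27, 33, 2, 4, 2]


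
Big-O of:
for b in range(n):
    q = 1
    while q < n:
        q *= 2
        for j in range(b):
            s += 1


Per nesting level: O(n) * O(log n) * O(n) [triangular over b] = O(n^2 log n)
Complexity: O(n^2 log n)


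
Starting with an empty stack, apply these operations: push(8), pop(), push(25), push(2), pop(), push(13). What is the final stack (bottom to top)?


push(8) -> [8]
pop() returns 8 -> []
push(25) -> [25]
push(2) -> [25, 2]
pop() returns 2 -> [25]
push(13) -> [25, 13]
Final stack (bottom to top): [25, 13]


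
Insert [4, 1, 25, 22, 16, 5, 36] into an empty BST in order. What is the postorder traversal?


Root = 4; build tree by BST insertion.
Postorder traversal: [1, 5, 16, 22, 36, 25, 4]


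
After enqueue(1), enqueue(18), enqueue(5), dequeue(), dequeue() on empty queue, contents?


enqueue(1) -> [1]
enqueue(18) -> [1, 18]
enqueue(5) -> [1, 18, 5]
dequeue() returns 1 -> [18, 5]
dequeue() returns 18 -> [5]
Final queue (front to back): [5]


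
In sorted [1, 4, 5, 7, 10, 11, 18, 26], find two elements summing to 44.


Two pointers: lo=0, hi=7
Found pair: (18, 26) summing to 44


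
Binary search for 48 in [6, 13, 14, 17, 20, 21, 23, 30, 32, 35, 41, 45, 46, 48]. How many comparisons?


Search for 48:
[0,13] mid=6 arr[6]=23
[7,13] mid=10 arr[10]=41
[11,13] mid=12 arr[12]=46
[13,13] mid=13 arr[13]=48
Total: 4 comparisons


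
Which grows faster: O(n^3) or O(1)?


constant grows slower than cubic
O(1) is asymptotically smaller; O(n^3) grows faster


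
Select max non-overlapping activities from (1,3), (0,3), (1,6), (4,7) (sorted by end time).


Greedy: pick earliest-ending, then skip overlaps.
Selected (2 activities): [(1, 3), (4, 7)]


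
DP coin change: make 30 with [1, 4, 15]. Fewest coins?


dp[0]=0; dp[i]=1+min(dp[i-c] for c in coins)
...dp[25]=5, dp[26]=6, dp[27]=4, dp[28]=5, dp[29]=6, dp[30]=2
Minimum coins for 30 = 2


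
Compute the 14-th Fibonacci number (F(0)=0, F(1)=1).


F(n)=F(n-1)+F(n-2)
...F(12)=144, F(13)=233, F(14)=377


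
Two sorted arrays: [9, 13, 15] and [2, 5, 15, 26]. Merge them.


Compare heads, take smaller each step.
Merged: [2, 5, 9, 13, 15, 15, 26]


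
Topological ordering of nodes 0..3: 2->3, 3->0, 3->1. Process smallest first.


Kahn's algorithm, process smallest node first
Order: [2, 3, 0, 1]


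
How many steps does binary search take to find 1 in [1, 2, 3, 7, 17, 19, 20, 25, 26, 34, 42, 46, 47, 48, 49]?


Search for 1:
[0,14] mid=7 arr[7]=25
[0,6] mid=3 arr[3]=7
[0,2] mid=1 arr[1]=2
[0,0] mid=0 arr[0]=1
Total: 4 comparisons


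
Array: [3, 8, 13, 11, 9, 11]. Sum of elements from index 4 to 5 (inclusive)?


Prefix sums: [0, 3, 11, 24, 35, 44, 55]
Sum[4..5] = prefix[6] - prefix[4] = 55 - 35 = 20


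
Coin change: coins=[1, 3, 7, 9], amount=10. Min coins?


dp[0]=0; dp[i]=1+min(dp[i-c] for c in coins)
...dp[5]=3, dp[6]=2, dp[7]=1, dp[8]=2, dp[9]=1, dp[10]=2
Minimum coins for 10 = 2


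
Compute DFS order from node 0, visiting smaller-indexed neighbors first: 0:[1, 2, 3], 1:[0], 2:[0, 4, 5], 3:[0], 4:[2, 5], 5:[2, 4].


DFS stack-based: start with [0]
Visit order: [0, 1, 2, 4, 5, 3]


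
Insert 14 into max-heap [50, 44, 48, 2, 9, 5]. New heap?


Append 14: [50, 44, 48, 2, 9, 5, 14]
Bubble up: no swaps needed
Result: [50, 44, 48, 2, 9, 5, 14]


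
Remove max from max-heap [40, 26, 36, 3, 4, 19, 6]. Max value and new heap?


Max = 40
Replace root with last, heapify down
Resulting heap: [36, 26, 19, 3, 4, 6]


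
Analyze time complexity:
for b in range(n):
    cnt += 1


Per nesting level: O(n) = O(n)
Complexity: O(n)


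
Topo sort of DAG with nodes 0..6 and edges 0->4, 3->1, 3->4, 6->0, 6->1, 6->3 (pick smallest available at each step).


Kahn's algorithm, process smallest node first
Order: [2, 5, 6, 0, 3, 1, 4]


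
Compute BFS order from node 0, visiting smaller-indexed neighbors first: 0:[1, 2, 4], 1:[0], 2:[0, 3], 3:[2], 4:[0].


BFS queue: start with [0]
Visit order: [0, 1, 2, 4, 3]


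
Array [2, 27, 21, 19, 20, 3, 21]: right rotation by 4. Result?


Right rotate by 4: [19, 20, 3, 21, 2, 27, 21]


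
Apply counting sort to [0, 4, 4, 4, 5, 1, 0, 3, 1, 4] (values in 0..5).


Count array: [2, 2, 0, 1, 4, 1]
Reconstruct: [0, 0, 1, 1, 3, 4, 4, 4, 4, 5]


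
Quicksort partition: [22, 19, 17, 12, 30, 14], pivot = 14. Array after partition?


Elements <= 14 go left of pivot.
Result: [12, 14, 17, 22, 30, 19], pivot at index 1


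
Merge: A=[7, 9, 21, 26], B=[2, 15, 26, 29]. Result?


Compare heads, take smaller each step.
Merged: [2, 7, 9, 15, 21, 26, 26, 29]


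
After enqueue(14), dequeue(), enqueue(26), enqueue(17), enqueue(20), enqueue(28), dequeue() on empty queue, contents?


enqueue(14) -> [14]
dequeue() returns 14 -> []
enqueue(26) -> [26]
enqueue(17) -> [26, 17]
enqueue(20) -> [26, 17, 20]
enqueue(28) -> [26, 17, 20, 28]
dequeue() returns 26 -> [17, 20, 28]
Final queue (front to back): [17, 20, 28]


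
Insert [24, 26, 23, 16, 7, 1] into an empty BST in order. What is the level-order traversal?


Root = 24; build tree by BST insertion.
Level-Order traversal: [24, 23, 26, 16, 7, 1]


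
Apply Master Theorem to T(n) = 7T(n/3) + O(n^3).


a=7, b=3, c=3. log_3(7)=1.771 < c=3. Case 3: O(n^c) = O(n^3)
Complexity: O(n^3)


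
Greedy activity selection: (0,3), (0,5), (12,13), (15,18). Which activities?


Greedy: pick earliest-ending, then skip overlaps.
Selected (3 activities): [(0, 3), (12, 13), (15, 18)]


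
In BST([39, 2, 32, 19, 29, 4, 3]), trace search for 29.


BST root = 39
Search for 29: compare at each node
Path: [39, 2, 32, 19, 29]


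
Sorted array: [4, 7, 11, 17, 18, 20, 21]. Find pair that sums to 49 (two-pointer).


Two pointers: lo=0, hi=6
No pair sums to 49


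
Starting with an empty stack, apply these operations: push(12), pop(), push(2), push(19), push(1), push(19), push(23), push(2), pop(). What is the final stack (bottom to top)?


push(12) -> [12]
pop() returns 12 -> []
push(2) -> [2]
push(19) -> [2, 19]
push(1) -> [2, 19, 1]
push(19) -> [2, 19, 1, 19]
push(23) -> [2, 19, 1, 19, 23]
push(2) -> [2, 19, 1, 19, 23, 2]
pop() returns 2 -> [2, 19, 1, 19, 23]
Final stack (bottom to top): [2, 19, 1, 19, 23]


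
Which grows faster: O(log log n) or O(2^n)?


double-logarithmic grows slower than exponential
O(log log n) is asymptotically smaller; O(2^n) grows faster


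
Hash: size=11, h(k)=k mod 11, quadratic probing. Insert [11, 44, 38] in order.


Insertions: 11->slot 0; 44->slot 1; 38->slot 5
Table: [11, 44, None, None, None, 38, None, None, None, None, None]


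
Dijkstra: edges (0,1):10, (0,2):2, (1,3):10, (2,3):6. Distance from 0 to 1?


Dijkstra from 0:
Distances: {0: 0, 1: 10, 2: 2, 3: 8}
Shortest distance to 1 = 10, path = [0, 1]


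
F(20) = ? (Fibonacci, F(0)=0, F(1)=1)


F(n)=F(n-1)+F(n-2)
...F(18)=2584, F(19)=4181, F(20)=6765


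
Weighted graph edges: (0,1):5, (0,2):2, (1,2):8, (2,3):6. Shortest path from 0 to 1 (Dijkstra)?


Dijkstra from 0:
Distances: {0: 0, 1: 5, 2: 2, 3: 8}
Shortest distance to 1 = 5, path = [0, 1]


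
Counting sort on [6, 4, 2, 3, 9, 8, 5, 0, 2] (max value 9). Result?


Count array: [1, 0, 2, 1, 1, 1, 1, 0, 1, 1]
Reconstruct: [0, 2, 2, 3, 4, 5, 6, 8, 9]
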